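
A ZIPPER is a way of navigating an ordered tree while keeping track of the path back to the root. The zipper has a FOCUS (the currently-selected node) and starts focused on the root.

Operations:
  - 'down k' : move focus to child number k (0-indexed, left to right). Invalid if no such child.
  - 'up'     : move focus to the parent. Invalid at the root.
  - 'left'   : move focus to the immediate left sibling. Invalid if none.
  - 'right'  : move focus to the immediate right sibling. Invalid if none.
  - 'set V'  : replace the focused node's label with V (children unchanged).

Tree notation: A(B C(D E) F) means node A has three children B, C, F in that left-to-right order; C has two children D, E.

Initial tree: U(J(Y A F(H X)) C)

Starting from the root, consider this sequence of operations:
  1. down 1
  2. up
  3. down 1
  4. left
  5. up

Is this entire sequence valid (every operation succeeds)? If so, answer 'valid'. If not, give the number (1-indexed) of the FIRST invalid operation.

Step 1 (down 1): focus=C path=1 depth=1 children=[] left=['J'] right=[] parent=U
Step 2 (up): focus=U path=root depth=0 children=['J', 'C'] (at root)
Step 3 (down 1): focus=C path=1 depth=1 children=[] left=['J'] right=[] parent=U
Step 4 (left): focus=J path=0 depth=1 children=['Y', 'A', 'F'] left=[] right=['C'] parent=U
Step 5 (up): focus=U path=root depth=0 children=['J', 'C'] (at root)

Answer: valid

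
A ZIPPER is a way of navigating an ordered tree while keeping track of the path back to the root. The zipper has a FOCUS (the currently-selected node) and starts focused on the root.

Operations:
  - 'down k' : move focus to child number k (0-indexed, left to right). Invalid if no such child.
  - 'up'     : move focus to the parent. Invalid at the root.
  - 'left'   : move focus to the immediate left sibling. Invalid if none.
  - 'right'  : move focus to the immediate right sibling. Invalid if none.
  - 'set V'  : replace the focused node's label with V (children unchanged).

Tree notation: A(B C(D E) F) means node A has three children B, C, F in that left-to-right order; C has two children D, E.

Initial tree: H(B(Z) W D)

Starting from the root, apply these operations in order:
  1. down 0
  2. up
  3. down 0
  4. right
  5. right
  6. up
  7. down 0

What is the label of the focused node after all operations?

Step 1 (down 0): focus=B path=0 depth=1 children=['Z'] left=[] right=['W', 'D'] parent=H
Step 2 (up): focus=H path=root depth=0 children=['B', 'W', 'D'] (at root)
Step 3 (down 0): focus=B path=0 depth=1 children=['Z'] left=[] right=['W', 'D'] parent=H
Step 4 (right): focus=W path=1 depth=1 children=[] left=['B'] right=['D'] parent=H
Step 5 (right): focus=D path=2 depth=1 children=[] left=['B', 'W'] right=[] parent=H
Step 6 (up): focus=H path=root depth=0 children=['B', 'W', 'D'] (at root)
Step 7 (down 0): focus=B path=0 depth=1 children=['Z'] left=[] right=['W', 'D'] parent=H

Answer: B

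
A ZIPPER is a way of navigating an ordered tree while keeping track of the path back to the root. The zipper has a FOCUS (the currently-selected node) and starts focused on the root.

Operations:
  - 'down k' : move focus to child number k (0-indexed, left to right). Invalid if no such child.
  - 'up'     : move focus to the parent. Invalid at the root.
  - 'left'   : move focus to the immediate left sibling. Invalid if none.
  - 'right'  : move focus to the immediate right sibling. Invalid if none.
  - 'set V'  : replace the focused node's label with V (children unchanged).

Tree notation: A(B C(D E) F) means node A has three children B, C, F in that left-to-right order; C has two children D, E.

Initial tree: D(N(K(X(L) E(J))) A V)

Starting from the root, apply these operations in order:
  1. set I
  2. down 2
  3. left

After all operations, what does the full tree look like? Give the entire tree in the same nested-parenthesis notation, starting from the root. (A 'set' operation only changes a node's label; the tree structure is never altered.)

Step 1 (set I): focus=I path=root depth=0 children=['N', 'A', 'V'] (at root)
Step 2 (down 2): focus=V path=2 depth=1 children=[] left=['N', 'A'] right=[] parent=I
Step 3 (left): focus=A path=1 depth=1 children=[] left=['N'] right=['V'] parent=I

Answer: I(N(K(X(L) E(J))) A V)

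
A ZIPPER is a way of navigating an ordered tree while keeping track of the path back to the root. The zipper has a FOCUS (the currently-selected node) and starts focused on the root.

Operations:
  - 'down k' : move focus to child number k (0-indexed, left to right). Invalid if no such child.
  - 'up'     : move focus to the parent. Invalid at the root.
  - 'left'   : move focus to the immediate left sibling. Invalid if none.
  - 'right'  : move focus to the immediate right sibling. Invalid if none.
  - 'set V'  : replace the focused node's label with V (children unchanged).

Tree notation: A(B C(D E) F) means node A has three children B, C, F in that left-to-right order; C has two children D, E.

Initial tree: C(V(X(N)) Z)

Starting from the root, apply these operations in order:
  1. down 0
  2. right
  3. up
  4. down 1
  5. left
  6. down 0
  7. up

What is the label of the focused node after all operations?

Answer: V

Derivation:
Step 1 (down 0): focus=V path=0 depth=1 children=['X'] left=[] right=['Z'] parent=C
Step 2 (right): focus=Z path=1 depth=1 children=[] left=['V'] right=[] parent=C
Step 3 (up): focus=C path=root depth=0 children=['V', 'Z'] (at root)
Step 4 (down 1): focus=Z path=1 depth=1 children=[] left=['V'] right=[] parent=C
Step 5 (left): focus=V path=0 depth=1 children=['X'] left=[] right=['Z'] parent=C
Step 6 (down 0): focus=X path=0/0 depth=2 children=['N'] left=[] right=[] parent=V
Step 7 (up): focus=V path=0 depth=1 children=['X'] left=[] right=['Z'] parent=C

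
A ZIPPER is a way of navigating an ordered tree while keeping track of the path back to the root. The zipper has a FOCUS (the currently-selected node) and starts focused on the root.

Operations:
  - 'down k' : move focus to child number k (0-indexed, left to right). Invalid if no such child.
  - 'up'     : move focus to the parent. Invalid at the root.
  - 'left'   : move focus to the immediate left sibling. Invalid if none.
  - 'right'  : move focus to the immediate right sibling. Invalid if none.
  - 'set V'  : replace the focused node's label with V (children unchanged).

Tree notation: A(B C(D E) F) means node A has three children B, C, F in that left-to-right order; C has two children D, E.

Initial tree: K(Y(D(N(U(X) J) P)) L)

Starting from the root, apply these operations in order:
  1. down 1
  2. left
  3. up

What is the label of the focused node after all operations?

Step 1 (down 1): focus=L path=1 depth=1 children=[] left=['Y'] right=[] parent=K
Step 2 (left): focus=Y path=0 depth=1 children=['D'] left=[] right=['L'] parent=K
Step 3 (up): focus=K path=root depth=0 children=['Y', 'L'] (at root)

Answer: K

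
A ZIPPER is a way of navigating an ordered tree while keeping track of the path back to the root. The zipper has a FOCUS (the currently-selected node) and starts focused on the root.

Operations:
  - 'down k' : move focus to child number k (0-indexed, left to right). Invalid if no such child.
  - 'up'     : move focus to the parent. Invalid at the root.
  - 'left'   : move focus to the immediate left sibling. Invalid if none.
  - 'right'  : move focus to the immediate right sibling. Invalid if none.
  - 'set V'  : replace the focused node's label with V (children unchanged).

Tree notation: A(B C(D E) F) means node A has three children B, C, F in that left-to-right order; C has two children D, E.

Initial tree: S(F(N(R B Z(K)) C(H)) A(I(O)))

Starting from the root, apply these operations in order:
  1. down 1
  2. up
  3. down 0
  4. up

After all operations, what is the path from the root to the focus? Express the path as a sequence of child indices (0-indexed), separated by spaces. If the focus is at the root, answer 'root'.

Answer: root

Derivation:
Step 1 (down 1): focus=A path=1 depth=1 children=['I'] left=['F'] right=[] parent=S
Step 2 (up): focus=S path=root depth=0 children=['F', 'A'] (at root)
Step 3 (down 0): focus=F path=0 depth=1 children=['N', 'C'] left=[] right=['A'] parent=S
Step 4 (up): focus=S path=root depth=0 children=['F', 'A'] (at root)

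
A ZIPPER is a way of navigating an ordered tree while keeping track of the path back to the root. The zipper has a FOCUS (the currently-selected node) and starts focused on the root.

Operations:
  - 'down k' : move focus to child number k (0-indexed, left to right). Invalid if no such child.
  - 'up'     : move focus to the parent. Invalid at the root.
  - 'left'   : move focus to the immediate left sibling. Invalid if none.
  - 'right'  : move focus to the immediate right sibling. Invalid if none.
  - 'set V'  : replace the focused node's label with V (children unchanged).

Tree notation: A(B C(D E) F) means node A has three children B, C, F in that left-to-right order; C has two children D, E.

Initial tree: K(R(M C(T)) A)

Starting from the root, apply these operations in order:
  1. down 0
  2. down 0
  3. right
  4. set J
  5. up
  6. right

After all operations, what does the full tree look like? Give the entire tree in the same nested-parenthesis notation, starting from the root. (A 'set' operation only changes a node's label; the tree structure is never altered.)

Answer: K(R(M J(T)) A)

Derivation:
Step 1 (down 0): focus=R path=0 depth=1 children=['M', 'C'] left=[] right=['A'] parent=K
Step 2 (down 0): focus=M path=0/0 depth=2 children=[] left=[] right=['C'] parent=R
Step 3 (right): focus=C path=0/1 depth=2 children=['T'] left=['M'] right=[] parent=R
Step 4 (set J): focus=J path=0/1 depth=2 children=['T'] left=['M'] right=[] parent=R
Step 5 (up): focus=R path=0 depth=1 children=['M', 'J'] left=[] right=['A'] parent=K
Step 6 (right): focus=A path=1 depth=1 children=[] left=['R'] right=[] parent=K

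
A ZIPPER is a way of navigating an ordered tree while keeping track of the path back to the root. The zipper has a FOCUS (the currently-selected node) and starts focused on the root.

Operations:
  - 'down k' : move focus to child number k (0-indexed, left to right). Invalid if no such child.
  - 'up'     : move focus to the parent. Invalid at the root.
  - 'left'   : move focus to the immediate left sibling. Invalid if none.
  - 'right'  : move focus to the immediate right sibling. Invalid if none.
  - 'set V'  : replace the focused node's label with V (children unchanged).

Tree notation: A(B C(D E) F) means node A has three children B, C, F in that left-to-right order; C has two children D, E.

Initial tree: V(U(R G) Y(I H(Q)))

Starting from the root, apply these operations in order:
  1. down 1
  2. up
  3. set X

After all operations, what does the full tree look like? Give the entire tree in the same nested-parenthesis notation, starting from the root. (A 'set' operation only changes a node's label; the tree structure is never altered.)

Step 1 (down 1): focus=Y path=1 depth=1 children=['I', 'H'] left=['U'] right=[] parent=V
Step 2 (up): focus=V path=root depth=0 children=['U', 'Y'] (at root)
Step 3 (set X): focus=X path=root depth=0 children=['U', 'Y'] (at root)

Answer: X(U(R G) Y(I H(Q)))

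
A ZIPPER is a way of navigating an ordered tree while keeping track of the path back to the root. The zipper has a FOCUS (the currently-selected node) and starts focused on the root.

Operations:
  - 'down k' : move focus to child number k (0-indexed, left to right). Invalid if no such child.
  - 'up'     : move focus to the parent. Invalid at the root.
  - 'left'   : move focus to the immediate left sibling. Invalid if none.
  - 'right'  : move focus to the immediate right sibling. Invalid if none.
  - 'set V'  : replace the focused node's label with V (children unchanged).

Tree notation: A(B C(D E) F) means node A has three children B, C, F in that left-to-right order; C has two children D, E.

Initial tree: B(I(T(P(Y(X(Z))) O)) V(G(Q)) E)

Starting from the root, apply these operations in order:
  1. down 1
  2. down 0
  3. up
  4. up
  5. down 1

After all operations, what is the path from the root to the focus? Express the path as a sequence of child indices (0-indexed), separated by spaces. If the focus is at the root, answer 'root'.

Answer: 1

Derivation:
Step 1 (down 1): focus=V path=1 depth=1 children=['G'] left=['I'] right=['E'] parent=B
Step 2 (down 0): focus=G path=1/0 depth=2 children=['Q'] left=[] right=[] parent=V
Step 3 (up): focus=V path=1 depth=1 children=['G'] left=['I'] right=['E'] parent=B
Step 4 (up): focus=B path=root depth=0 children=['I', 'V', 'E'] (at root)
Step 5 (down 1): focus=V path=1 depth=1 children=['G'] left=['I'] right=['E'] parent=B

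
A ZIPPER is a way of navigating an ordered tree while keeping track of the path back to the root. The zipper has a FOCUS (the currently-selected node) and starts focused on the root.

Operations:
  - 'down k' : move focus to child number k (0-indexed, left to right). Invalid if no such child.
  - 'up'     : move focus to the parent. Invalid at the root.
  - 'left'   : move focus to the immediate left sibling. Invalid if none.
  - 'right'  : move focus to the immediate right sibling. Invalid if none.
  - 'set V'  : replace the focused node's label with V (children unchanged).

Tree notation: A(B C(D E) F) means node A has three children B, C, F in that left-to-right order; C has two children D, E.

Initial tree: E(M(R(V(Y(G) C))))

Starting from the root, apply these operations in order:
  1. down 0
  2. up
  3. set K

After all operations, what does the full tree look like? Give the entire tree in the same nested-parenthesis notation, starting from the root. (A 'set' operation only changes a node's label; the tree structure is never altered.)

Answer: K(M(R(V(Y(G) C))))

Derivation:
Step 1 (down 0): focus=M path=0 depth=1 children=['R'] left=[] right=[] parent=E
Step 2 (up): focus=E path=root depth=0 children=['M'] (at root)
Step 3 (set K): focus=K path=root depth=0 children=['M'] (at root)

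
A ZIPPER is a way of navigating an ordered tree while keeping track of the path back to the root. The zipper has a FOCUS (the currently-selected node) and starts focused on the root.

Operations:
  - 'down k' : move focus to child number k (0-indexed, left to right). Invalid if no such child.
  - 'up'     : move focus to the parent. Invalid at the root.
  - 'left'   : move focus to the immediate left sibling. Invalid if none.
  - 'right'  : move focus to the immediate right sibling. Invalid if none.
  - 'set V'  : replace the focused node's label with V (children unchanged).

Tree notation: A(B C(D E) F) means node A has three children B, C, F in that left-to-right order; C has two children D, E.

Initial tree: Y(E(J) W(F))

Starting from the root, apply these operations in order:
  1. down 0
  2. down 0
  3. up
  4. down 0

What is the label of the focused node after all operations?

Answer: J

Derivation:
Step 1 (down 0): focus=E path=0 depth=1 children=['J'] left=[] right=['W'] parent=Y
Step 2 (down 0): focus=J path=0/0 depth=2 children=[] left=[] right=[] parent=E
Step 3 (up): focus=E path=0 depth=1 children=['J'] left=[] right=['W'] parent=Y
Step 4 (down 0): focus=J path=0/0 depth=2 children=[] left=[] right=[] parent=E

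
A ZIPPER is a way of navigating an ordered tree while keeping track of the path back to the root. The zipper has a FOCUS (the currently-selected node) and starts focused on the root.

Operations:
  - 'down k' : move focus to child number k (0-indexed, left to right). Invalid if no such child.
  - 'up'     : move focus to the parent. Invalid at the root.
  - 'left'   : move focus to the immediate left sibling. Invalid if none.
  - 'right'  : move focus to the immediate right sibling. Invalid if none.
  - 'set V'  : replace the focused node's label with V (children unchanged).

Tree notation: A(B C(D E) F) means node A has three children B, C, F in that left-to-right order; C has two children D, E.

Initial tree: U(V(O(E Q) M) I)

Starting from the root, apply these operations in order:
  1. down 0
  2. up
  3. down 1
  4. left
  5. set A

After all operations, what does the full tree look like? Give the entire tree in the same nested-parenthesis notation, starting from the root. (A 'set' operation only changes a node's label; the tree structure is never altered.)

Step 1 (down 0): focus=V path=0 depth=1 children=['O', 'M'] left=[] right=['I'] parent=U
Step 2 (up): focus=U path=root depth=0 children=['V', 'I'] (at root)
Step 3 (down 1): focus=I path=1 depth=1 children=[] left=['V'] right=[] parent=U
Step 4 (left): focus=V path=0 depth=1 children=['O', 'M'] left=[] right=['I'] parent=U
Step 5 (set A): focus=A path=0 depth=1 children=['O', 'M'] left=[] right=['I'] parent=U

Answer: U(A(O(E Q) M) I)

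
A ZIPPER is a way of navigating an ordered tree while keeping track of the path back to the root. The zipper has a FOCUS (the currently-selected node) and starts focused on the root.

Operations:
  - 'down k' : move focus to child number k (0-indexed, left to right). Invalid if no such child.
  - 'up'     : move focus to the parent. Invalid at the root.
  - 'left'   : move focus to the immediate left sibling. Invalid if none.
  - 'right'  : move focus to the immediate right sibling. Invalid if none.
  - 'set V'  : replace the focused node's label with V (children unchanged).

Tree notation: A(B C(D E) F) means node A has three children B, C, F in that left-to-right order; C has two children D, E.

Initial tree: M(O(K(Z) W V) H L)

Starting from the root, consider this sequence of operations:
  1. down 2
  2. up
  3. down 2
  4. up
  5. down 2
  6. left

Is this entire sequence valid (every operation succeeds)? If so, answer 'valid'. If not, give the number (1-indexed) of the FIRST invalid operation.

Step 1 (down 2): focus=L path=2 depth=1 children=[] left=['O', 'H'] right=[] parent=M
Step 2 (up): focus=M path=root depth=0 children=['O', 'H', 'L'] (at root)
Step 3 (down 2): focus=L path=2 depth=1 children=[] left=['O', 'H'] right=[] parent=M
Step 4 (up): focus=M path=root depth=0 children=['O', 'H', 'L'] (at root)
Step 5 (down 2): focus=L path=2 depth=1 children=[] left=['O', 'H'] right=[] parent=M
Step 6 (left): focus=H path=1 depth=1 children=[] left=['O'] right=['L'] parent=M

Answer: valid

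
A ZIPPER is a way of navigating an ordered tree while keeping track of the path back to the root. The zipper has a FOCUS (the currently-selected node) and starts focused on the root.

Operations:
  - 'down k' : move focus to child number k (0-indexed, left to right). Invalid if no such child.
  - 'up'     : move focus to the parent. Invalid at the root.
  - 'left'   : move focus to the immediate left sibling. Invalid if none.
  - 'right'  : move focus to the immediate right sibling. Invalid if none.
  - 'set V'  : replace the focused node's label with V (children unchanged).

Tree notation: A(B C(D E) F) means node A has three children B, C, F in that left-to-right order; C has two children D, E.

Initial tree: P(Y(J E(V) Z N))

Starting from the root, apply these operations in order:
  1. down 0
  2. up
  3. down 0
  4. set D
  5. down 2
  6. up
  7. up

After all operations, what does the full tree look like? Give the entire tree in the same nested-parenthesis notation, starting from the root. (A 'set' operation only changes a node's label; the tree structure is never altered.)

Step 1 (down 0): focus=Y path=0 depth=1 children=['J', 'E', 'Z', 'N'] left=[] right=[] parent=P
Step 2 (up): focus=P path=root depth=0 children=['Y'] (at root)
Step 3 (down 0): focus=Y path=0 depth=1 children=['J', 'E', 'Z', 'N'] left=[] right=[] parent=P
Step 4 (set D): focus=D path=0 depth=1 children=['J', 'E', 'Z', 'N'] left=[] right=[] parent=P
Step 5 (down 2): focus=Z path=0/2 depth=2 children=[] left=['J', 'E'] right=['N'] parent=D
Step 6 (up): focus=D path=0 depth=1 children=['J', 'E', 'Z', 'N'] left=[] right=[] parent=P
Step 7 (up): focus=P path=root depth=0 children=['D'] (at root)

Answer: P(D(J E(V) Z N))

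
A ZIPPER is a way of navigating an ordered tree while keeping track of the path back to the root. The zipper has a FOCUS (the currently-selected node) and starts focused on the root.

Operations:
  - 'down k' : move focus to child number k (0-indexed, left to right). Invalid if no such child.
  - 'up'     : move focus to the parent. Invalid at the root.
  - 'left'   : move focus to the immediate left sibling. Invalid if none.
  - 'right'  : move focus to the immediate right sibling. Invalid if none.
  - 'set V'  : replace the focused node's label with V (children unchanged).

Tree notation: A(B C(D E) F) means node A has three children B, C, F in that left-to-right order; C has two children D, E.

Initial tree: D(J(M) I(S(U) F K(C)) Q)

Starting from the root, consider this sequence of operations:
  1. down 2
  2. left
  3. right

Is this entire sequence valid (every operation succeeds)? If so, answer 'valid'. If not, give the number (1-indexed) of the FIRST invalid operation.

Step 1 (down 2): focus=Q path=2 depth=1 children=[] left=['J', 'I'] right=[] parent=D
Step 2 (left): focus=I path=1 depth=1 children=['S', 'F', 'K'] left=['J'] right=['Q'] parent=D
Step 3 (right): focus=Q path=2 depth=1 children=[] left=['J', 'I'] right=[] parent=D

Answer: valid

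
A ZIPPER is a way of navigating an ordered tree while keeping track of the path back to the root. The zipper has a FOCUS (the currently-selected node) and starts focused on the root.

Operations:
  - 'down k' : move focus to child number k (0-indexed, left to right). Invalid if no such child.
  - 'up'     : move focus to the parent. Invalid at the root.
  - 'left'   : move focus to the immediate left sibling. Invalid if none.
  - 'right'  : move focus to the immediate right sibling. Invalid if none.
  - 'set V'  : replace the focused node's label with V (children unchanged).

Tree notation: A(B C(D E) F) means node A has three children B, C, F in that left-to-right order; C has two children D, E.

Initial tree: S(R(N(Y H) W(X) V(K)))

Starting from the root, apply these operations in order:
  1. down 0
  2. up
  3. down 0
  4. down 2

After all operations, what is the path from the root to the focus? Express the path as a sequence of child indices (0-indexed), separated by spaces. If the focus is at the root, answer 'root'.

Answer: 0 2

Derivation:
Step 1 (down 0): focus=R path=0 depth=1 children=['N', 'W', 'V'] left=[] right=[] parent=S
Step 2 (up): focus=S path=root depth=0 children=['R'] (at root)
Step 3 (down 0): focus=R path=0 depth=1 children=['N', 'W', 'V'] left=[] right=[] parent=S
Step 4 (down 2): focus=V path=0/2 depth=2 children=['K'] left=['N', 'W'] right=[] parent=R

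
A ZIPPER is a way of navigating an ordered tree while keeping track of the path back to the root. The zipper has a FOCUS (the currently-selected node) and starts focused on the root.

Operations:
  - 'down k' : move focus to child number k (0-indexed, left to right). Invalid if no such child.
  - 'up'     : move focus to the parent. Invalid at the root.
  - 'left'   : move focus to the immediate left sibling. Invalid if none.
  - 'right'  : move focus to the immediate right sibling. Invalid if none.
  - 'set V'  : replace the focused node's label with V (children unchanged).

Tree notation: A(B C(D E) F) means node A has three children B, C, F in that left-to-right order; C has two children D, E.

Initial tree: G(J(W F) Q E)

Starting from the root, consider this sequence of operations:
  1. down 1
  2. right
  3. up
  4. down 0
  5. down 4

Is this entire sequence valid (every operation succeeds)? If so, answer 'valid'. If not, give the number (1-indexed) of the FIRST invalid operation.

Answer: 5

Derivation:
Step 1 (down 1): focus=Q path=1 depth=1 children=[] left=['J'] right=['E'] parent=G
Step 2 (right): focus=E path=2 depth=1 children=[] left=['J', 'Q'] right=[] parent=G
Step 3 (up): focus=G path=root depth=0 children=['J', 'Q', 'E'] (at root)
Step 4 (down 0): focus=J path=0 depth=1 children=['W', 'F'] left=[] right=['Q', 'E'] parent=G
Step 5 (down 4): INVALID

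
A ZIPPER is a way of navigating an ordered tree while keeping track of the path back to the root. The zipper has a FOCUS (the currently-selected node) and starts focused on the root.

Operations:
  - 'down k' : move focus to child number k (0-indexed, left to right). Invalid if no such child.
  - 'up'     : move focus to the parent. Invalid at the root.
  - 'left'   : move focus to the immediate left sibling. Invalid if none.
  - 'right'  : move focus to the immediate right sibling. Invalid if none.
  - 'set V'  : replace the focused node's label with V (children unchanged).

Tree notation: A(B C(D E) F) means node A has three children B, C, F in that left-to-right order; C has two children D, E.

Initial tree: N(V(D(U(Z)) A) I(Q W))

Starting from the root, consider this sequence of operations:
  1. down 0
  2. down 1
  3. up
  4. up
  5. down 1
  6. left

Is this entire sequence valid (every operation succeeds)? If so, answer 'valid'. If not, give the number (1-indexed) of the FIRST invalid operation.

Answer: valid

Derivation:
Step 1 (down 0): focus=V path=0 depth=1 children=['D', 'A'] left=[] right=['I'] parent=N
Step 2 (down 1): focus=A path=0/1 depth=2 children=[] left=['D'] right=[] parent=V
Step 3 (up): focus=V path=0 depth=1 children=['D', 'A'] left=[] right=['I'] parent=N
Step 4 (up): focus=N path=root depth=0 children=['V', 'I'] (at root)
Step 5 (down 1): focus=I path=1 depth=1 children=['Q', 'W'] left=['V'] right=[] parent=N
Step 6 (left): focus=V path=0 depth=1 children=['D', 'A'] left=[] right=['I'] parent=N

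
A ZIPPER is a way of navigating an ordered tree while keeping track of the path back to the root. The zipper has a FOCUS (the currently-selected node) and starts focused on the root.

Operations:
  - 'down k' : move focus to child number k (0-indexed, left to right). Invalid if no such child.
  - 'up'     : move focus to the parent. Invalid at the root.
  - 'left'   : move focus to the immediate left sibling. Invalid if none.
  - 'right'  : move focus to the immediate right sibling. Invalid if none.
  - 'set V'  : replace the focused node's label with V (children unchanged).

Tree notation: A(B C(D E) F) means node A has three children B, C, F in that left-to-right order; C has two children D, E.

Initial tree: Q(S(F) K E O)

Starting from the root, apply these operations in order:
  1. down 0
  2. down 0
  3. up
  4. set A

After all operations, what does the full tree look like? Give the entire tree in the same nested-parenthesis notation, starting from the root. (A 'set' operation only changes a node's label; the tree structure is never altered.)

Answer: Q(A(F) K E O)

Derivation:
Step 1 (down 0): focus=S path=0 depth=1 children=['F'] left=[] right=['K', 'E', 'O'] parent=Q
Step 2 (down 0): focus=F path=0/0 depth=2 children=[] left=[] right=[] parent=S
Step 3 (up): focus=S path=0 depth=1 children=['F'] left=[] right=['K', 'E', 'O'] parent=Q
Step 4 (set A): focus=A path=0 depth=1 children=['F'] left=[] right=['K', 'E', 'O'] parent=Q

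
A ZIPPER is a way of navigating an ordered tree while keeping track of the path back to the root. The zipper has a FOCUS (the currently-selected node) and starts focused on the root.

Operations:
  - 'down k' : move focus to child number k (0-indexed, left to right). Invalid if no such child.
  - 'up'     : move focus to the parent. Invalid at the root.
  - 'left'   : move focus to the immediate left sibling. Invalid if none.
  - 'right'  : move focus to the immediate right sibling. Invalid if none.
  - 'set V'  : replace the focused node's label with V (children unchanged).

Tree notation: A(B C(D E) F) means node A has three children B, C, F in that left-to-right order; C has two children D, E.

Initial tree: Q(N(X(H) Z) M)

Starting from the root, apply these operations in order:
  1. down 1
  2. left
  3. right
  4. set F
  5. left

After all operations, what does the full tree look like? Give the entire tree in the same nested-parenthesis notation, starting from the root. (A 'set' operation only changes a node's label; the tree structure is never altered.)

Answer: Q(N(X(H) Z) F)

Derivation:
Step 1 (down 1): focus=M path=1 depth=1 children=[] left=['N'] right=[] parent=Q
Step 2 (left): focus=N path=0 depth=1 children=['X', 'Z'] left=[] right=['M'] parent=Q
Step 3 (right): focus=M path=1 depth=1 children=[] left=['N'] right=[] parent=Q
Step 4 (set F): focus=F path=1 depth=1 children=[] left=['N'] right=[] parent=Q
Step 5 (left): focus=N path=0 depth=1 children=['X', 'Z'] left=[] right=['F'] parent=Q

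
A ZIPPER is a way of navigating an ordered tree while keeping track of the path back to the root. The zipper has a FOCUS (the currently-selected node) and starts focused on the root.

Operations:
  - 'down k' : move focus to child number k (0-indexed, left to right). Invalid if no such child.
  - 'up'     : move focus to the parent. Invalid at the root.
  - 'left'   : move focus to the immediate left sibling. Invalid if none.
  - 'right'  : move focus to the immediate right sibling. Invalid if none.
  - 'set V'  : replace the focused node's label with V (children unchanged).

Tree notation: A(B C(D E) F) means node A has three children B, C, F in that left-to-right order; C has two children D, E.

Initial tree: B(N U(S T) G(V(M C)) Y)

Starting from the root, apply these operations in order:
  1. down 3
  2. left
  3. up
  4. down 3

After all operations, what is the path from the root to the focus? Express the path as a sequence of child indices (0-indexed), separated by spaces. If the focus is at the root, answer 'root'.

Answer: 3

Derivation:
Step 1 (down 3): focus=Y path=3 depth=1 children=[] left=['N', 'U', 'G'] right=[] parent=B
Step 2 (left): focus=G path=2 depth=1 children=['V'] left=['N', 'U'] right=['Y'] parent=B
Step 3 (up): focus=B path=root depth=0 children=['N', 'U', 'G', 'Y'] (at root)
Step 4 (down 3): focus=Y path=3 depth=1 children=[] left=['N', 'U', 'G'] right=[] parent=B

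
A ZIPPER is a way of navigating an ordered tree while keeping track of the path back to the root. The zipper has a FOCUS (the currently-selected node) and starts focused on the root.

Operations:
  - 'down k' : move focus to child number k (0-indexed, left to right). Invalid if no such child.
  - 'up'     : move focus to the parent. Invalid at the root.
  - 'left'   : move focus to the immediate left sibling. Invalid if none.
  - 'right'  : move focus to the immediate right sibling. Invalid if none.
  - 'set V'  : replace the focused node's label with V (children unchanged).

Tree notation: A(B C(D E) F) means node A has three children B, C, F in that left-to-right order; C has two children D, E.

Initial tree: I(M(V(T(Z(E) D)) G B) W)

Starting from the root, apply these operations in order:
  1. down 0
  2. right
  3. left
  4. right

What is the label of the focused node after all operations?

Step 1 (down 0): focus=M path=0 depth=1 children=['V', 'G', 'B'] left=[] right=['W'] parent=I
Step 2 (right): focus=W path=1 depth=1 children=[] left=['M'] right=[] parent=I
Step 3 (left): focus=M path=0 depth=1 children=['V', 'G', 'B'] left=[] right=['W'] parent=I
Step 4 (right): focus=W path=1 depth=1 children=[] left=['M'] right=[] parent=I

Answer: W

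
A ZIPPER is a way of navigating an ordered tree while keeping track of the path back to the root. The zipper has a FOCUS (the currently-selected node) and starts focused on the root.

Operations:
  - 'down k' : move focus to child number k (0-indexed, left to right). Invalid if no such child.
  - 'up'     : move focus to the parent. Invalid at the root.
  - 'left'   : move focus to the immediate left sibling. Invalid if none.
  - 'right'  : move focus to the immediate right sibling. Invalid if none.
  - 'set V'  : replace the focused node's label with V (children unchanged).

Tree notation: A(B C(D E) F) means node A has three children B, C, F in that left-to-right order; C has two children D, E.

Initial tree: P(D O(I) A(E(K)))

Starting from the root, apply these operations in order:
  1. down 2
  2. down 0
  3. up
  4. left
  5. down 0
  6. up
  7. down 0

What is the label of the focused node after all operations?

Answer: I

Derivation:
Step 1 (down 2): focus=A path=2 depth=1 children=['E'] left=['D', 'O'] right=[] parent=P
Step 2 (down 0): focus=E path=2/0 depth=2 children=['K'] left=[] right=[] parent=A
Step 3 (up): focus=A path=2 depth=1 children=['E'] left=['D', 'O'] right=[] parent=P
Step 4 (left): focus=O path=1 depth=1 children=['I'] left=['D'] right=['A'] parent=P
Step 5 (down 0): focus=I path=1/0 depth=2 children=[] left=[] right=[] parent=O
Step 6 (up): focus=O path=1 depth=1 children=['I'] left=['D'] right=['A'] parent=P
Step 7 (down 0): focus=I path=1/0 depth=2 children=[] left=[] right=[] parent=O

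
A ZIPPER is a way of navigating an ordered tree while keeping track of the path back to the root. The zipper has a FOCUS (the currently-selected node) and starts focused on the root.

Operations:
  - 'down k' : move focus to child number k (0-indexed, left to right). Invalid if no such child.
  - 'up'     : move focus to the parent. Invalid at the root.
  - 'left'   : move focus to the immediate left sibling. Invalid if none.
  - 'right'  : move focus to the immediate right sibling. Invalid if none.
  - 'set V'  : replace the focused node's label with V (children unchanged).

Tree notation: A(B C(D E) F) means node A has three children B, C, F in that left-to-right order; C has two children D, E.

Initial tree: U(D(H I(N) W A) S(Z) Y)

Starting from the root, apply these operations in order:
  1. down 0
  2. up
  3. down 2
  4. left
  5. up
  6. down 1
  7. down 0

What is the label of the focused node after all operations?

Answer: Z

Derivation:
Step 1 (down 0): focus=D path=0 depth=1 children=['H', 'I', 'W', 'A'] left=[] right=['S', 'Y'] parent=U
Step 2 (up): focus=U path=root depth=0 children=['D', 'S', 'Y'] (at root)
Step 3 (down 2): focus=Y path=2 depth=1 children=[] left=['D', 'S'] right=[] parent=U
Step 4 (left): focus=S path=1 depth=1 children=['Z'] left=['D'] right=['Y'] parent=U
Step 5 (up): focus=U path=root depth=0 children=['D', 'S', 'Y'] (at root)
Step 6 (down 1): focus=S path=1 depth=1 children=['Z'] left=['D'] right=['Y'] parent=U
Step 7 (down 0): focus=Z path=1/0 depth=2 children=[] left=[] right=[] parent=S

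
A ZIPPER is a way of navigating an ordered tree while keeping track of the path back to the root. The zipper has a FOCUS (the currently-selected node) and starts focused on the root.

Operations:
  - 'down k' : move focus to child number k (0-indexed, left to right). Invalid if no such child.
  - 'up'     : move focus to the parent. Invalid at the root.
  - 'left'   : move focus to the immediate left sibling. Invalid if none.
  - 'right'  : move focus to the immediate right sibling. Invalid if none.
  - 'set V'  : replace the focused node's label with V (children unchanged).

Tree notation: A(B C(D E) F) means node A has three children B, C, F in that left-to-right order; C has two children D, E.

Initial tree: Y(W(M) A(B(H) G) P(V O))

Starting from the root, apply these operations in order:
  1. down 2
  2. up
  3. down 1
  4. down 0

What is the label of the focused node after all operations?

Step 1 (down 2): focus=P path=2 depth=1 children=['V', 'O'] left=['W', 'A'] right=[] parent=Y
Step 2 (up): focus=Y path=root depth=0 children=['W', 'A', 'P'] (at root)
Step 3 (down 1): focus=A path=1 depth=1 children=['B', 'G'] left=['W'] right=['P'] parent=Y
Step 4 (down 0): focus=B path=1/0 depth=2 children=['H'] left=[] right=['G'] parent=A

Answer: B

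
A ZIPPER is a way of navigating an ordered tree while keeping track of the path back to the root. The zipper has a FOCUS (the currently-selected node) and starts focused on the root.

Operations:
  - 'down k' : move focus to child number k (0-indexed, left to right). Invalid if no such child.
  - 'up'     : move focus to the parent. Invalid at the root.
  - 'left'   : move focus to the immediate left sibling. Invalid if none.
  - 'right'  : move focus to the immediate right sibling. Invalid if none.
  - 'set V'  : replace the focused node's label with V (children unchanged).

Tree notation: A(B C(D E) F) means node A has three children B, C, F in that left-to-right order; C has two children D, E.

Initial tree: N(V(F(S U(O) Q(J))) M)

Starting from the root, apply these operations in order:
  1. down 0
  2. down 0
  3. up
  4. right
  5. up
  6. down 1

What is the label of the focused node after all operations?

Answer: M

Derivation:
Step 1 (down 0): focus=V path=0 depth=1 children=['F'] left=[] right=['M'] parent=N
Step 2 (down 0): focus=F path=0/0 depth=2 children=['S', 'U', 'Q'] left=[] right=[] parent=V
Step 3 (up): focus=V path=0 depth=1 children=['F'] left=[] right=['M'] parent=N
Step 4 (right): focus=M path=1 depth=1 children=[] left=['V'] right=[] parent=N
Step 5 (up): focus=N path=root depth=0 children=['V', 'M'] (at root)
Step 6 (down 1): focus=M path=1 depth=1 children=[] left=['V'] right=[] parent=N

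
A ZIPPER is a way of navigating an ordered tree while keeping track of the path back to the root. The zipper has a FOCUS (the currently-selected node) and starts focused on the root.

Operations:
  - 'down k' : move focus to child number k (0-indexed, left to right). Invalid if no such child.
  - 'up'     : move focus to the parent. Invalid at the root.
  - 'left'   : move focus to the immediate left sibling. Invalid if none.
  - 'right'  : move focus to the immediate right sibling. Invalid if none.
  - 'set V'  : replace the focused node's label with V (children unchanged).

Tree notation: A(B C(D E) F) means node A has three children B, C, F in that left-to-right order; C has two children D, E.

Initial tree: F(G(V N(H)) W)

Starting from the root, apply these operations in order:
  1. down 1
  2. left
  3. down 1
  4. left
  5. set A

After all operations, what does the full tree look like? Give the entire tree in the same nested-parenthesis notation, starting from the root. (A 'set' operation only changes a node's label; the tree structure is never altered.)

Answer: F(G(A N(H)) W)

Derivation:
Step 1 (down 1): focus=W path=1 depth=1 children=[] left=['G'] right=[] parent=F
Step 2 (left): focus=G path=0 depth=1 children=['V', 'N'] left=[] right=['W'] parent=F
Step 3 (down 1): focus=N path=0/1 depth=2 children=['H'] left=['V'] right=[] parent=G
Step 4 (left): focus=V path=0/0 depth=2 children=[] left=[] right=['N'] parent=G
Step 5 (set A): focus=A path=0/0 depth=2 children=[] left=[] right=['N'] parent=G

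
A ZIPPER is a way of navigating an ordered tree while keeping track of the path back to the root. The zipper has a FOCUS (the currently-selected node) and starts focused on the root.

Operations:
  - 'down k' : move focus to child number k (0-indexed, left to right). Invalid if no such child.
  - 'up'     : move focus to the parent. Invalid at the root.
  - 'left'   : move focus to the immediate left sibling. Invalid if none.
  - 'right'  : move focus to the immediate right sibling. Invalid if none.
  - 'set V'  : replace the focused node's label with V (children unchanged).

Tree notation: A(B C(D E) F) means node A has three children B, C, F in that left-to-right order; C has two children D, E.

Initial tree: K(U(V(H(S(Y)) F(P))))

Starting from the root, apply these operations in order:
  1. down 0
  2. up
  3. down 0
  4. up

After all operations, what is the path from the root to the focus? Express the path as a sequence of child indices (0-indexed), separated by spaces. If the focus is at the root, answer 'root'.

Step 1 (down 0): focus=U path=0 depth=1 children=['V'] left=[] right=[] parent=K
Step 2 (up): focus=K path=root depth=0 children=['U'] (at root)
Step 3 (down 0): focus=U path=0 depth=1 children=['V'] left=[] right=[] parent=K
Step 4 (up): focus=K path=root depth=0 children=['U'] (at root)

Answer: root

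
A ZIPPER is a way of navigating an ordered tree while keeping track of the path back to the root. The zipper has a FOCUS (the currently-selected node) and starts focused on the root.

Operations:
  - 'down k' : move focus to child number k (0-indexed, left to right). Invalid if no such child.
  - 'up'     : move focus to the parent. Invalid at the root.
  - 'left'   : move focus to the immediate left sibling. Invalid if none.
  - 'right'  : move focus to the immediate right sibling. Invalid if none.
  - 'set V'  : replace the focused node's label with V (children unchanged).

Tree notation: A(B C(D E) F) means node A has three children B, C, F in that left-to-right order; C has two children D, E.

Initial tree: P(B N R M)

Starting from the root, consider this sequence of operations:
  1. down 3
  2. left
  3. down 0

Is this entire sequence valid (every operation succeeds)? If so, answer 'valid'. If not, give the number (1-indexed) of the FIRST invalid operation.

Answer: 3

Derivation:
Step 1 (down 3): focus=M path=3 depth=1 children=[] left=['B', 'N', 'R'] right=[] parent=P
Step 2 (left): focus=R path=2 depth=1 children=[] left=['B', 'N'] right=['M'] parent=P
Step 3 (down 0): INVALID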